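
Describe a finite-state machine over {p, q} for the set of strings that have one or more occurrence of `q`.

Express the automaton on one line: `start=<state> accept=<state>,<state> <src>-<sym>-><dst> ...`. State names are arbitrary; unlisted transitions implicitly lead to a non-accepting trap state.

Only the number of `q`s matters, and only up to 2. Make a chain A → B → C advanced by each `q` (with C absorbing); every other symbol self-loops. The accepting set is {B, C}.
With 3 states:
       p  q 
>  A   A  B 
 * B   B  C 
 * C   C  C 
(> = start, * = accepting)

start=A accept=B,C A-p->A A-q->B B-p->B B-q->C C-p->C C-q->C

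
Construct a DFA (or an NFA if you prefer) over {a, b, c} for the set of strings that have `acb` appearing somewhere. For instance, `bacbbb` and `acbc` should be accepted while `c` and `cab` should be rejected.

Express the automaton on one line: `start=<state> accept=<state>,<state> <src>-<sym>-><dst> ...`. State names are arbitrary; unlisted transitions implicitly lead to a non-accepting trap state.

start=S0 accept=S3 S0-a->S1 S0-b->S0 S0-c->S0 S1-a->S1 S1-b->S0 S1-c->S2 S2-a->S1 S2-b->S3 S2-c->S0 S3-a->S3 S3-b->S3 S3-c->S3

Track how much of `acb` has been matched so far: state S0 is no progress, S3 is the absorbing accept state reached once `acb` has occurred. Intermediate states record partial matches; on a mismatch, fall back to the longest reusable overlap.
4 states suffice.
        a   b   c  
>  S0   S1  S0  S0 
   S1   S1  S0  S2 
   S2   S1  S3  S0 
 * S3   S3  S3  S3 
(> = start, * = accepting)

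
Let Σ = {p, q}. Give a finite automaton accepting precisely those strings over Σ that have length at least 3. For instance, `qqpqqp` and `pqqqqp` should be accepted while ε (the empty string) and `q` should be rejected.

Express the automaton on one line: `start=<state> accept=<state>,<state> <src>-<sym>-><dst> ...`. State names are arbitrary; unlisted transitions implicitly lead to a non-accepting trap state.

Count input length up to 4: every symbol moves from s0 toward s4, which means 'more than 3' and absorbs. Accept from {s3, s4}.
With 5 states:
        p   q  
>  s0   s1  s1 
   s1   s2  s2 
   s2   s3  s3 
 * s3   s4  s4 
 * s4   s4  s4 
(> = start, * = accepting)

start=s0 accept=s3,s4 s0-p->s1 s0-q->s1 s1-p->s2 s1-q->s2 s2-p->s3 s2-q->s3 s3-p->s4 s3-q->s4 s4-p->s4 s4-q->s4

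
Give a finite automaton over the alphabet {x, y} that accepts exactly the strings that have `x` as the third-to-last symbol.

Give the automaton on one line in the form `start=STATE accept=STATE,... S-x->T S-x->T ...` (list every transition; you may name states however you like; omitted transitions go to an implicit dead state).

start=q0 accept=q7,q8,q9,q10 q0-x->q1 q0-y->q2 q1-x->q3 q1-y->q4 q2-x->q5 q2-y->q6 q3-x->q7 q3-y->q8 q4-x->q9 q4-y->q10 q5-x->q11 q5-y->q12 q6-x->q13 q6-y->q14 q7-x->q7 q7-y->q8 q8-x->q9 q8-y->q10 q9-x->q11 q9-y->q12 q10-x->q13 q10-y->q14 q11-x->q7 q11-y->q8 q12-x->q9 q12-y->q10 q13-x->q11 q13-y->q12 q14-x->q13 q14-y->q14

A DFA must remember the last 3 symbols (since which symbol is third-to-last isn't known until the input ends). Use one state per possible window of the last ≤3 symbols; accept from those whose window starts with `x`.
          x    y  
>  q0     q1   q2 
   q1     q3   q4 
   q2     q5   q6 
   q3     q7   q8 
   q4     q9  q10 
   q5    q11  q12 
   q6    q13  q14 
 * q7     q7   q8 
 * q8     q9  q10 
 * q9    q11  q12 
 * q10   q13  q14 
   q11    q7   q8 
   q12    q9  q10 
   q13   q11  q12 
   q14   q13  q14 
(> = start, * = accepting)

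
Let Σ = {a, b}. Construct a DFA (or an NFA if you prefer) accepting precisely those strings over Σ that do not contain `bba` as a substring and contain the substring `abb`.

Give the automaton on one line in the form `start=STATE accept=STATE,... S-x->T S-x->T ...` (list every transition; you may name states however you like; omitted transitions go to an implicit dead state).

Handle the two conditions separately and then intersect. One (4 states) tracks partial matches of the forbidden pattern `bba`; the other (4 states) tracks whether and how much of `abb` has been seen. Each combined state is a pair, one component from each; accept when both components accept. After merging equivalent states the machine shrinks.
6 states suffice.
        a   b  
>  q0   q1  q2 
   q1   q1  q3 
   q2   q1  q4 
   q3   q1  q5 
   q4   q4  q4 
 * q5   q4  q5 
(> = start, * = accepting)

start=q0 accept=q5 q0-a->q1 q0-b->q2 q1-a->q1 q1-b->q3 q2-a->q1 q2-b->q4 q3-a->q1 q3-b->q5 q4-a->q4 q4-b->q4 q5-a->q4 q5-b->q5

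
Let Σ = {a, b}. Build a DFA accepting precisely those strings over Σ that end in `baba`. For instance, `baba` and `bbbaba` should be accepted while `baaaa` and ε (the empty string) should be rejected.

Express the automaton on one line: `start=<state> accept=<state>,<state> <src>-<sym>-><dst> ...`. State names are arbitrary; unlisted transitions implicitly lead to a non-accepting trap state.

start=S0 accept=S4 S0-a->S0 S0-b->S1 S1-a->S2 S1-b->S1 S2-a->S0 S2-b->S3 S3-a->S4 S3-b->S1 S4-a->S0 S4-b->S3

Let each state record the length of the longest suffix of the input read so far that is also a prefix of `baba`. S1 means the last symbol is `b`; S2 means the last 2 symbols are `ba`; S3 means the last 3 symbols are `bab`; S4 means the last 4 symbols are `baba`. Accept only at S4, where the string currently ends in `baba`.
A 5-state machine:
        a   b  
>  S0   S0  S1 
   S1   S2  S1 
   S2   S0  S3 
   S3   S4  S1 
 * S4   S0  S3 
(> = start, * = accepting)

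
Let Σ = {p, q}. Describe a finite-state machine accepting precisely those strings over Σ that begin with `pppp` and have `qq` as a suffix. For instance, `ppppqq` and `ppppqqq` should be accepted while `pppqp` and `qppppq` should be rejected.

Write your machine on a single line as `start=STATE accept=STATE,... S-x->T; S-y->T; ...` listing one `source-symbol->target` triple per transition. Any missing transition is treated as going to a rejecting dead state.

start=S0; accept=S7; S0-p->S1; S0-q->S2; S1-p->S3; S1-q->S2; S2-p->S2; S2-q->S2; S3-p->S4; S3-q->S2; S4-p->S5; S4-q->S2; S5-p->S5; S5-q->S6; S6-p->S5; S6-q->S7; S7-p->S5; S7-q->S7

Build one automaton per condition and run them in lockstep. One (6 states) tracks whether the input so far still matches the prefix `pppp`; the other (3 states) tracks how much of the suffix `qq` has currently been matched. Each combined state is a pair, one component from each; accept when both components accept. After merging equivalent states the machine shrinks.
With 8 states:
        p   q  
>  S0   S1  S2 
   S1   S3  S2 
   S2   S2  S2 
   S3   S4  S2 
   S4   S5  S2 
   S5   S5  S6 
   S6   S5  S7 
 * S7   S5  S7 
(> = start, * = accepting)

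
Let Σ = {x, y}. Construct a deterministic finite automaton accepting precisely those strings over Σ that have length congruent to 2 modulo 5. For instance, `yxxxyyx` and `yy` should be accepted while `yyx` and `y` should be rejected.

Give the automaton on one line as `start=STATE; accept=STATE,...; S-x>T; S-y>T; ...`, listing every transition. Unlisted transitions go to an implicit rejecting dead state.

Only the length mod 5 matters, so use a 5-cycle: from any state, every input symbol moves to the next state, wrapping q4 back to q0. Mark q2 accepting.
5 states suffice.
        x   y  
>  q0   q1  q1 
   q1   q2  q2 
 * q2   q3  q3 
   q3   q4  q4 
   q4   q0  q0 
(> = start, * = accepting)

start=q0; accept=q2; q0-x>q1; q0-y>q1; q1-x>q2; q1-y>q2; q2-x>q3; q2-y>q3; q3-x>q4; q3-y>q4; q4-x>q0; q4-y>q0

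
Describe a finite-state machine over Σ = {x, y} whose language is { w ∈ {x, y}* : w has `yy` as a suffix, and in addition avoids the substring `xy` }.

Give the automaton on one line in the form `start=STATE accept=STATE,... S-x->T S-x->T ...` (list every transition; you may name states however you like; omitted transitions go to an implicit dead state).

start=S0 accept=S3 S0-x->S1 S0-y->S2 S1-x->S1 S1-y->S1 S2-x->S1 S2-y->S3 S3-x->S1 S3-y->S3

Handle the two conditions separately and then intersect. The first has 3 states tracking how much of the suffix `yy` has currently been matched; the second has 3 states tracking partial matches of the forbidden pattern `xy`. A product state is a pair (one from each), accepting exactly when both do. After merging equivalent states the machine shrinks.
        x   y  
>  S0   S1  S2 
   S1   S1  S1 
   S2   S1  S3 
 * S3   S1  S3 
(> = start, * = accepting)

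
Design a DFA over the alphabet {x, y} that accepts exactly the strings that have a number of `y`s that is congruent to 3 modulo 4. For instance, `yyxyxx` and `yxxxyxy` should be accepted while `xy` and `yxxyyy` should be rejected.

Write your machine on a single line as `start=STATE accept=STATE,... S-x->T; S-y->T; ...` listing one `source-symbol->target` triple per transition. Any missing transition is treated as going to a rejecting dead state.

start=S0; accept=S3; S0-x->S0; S0-y->S1; S1-x->S1; S1-y->S2; S2-x->S2; S2-y->S3; S3-x->S3; S3-y->S0

Keep the running count of `y`s modulo 4: each `y` advances along the cycle S0 → S1 → S2 → S3 → S0 while other symbols loop. Accept at S3.
        x   y  
>  S0   S0  S1 
   S1   S1  S2 
   S2   S2  S3 
 * S3   S3  S0 
(> = start, * = accepting)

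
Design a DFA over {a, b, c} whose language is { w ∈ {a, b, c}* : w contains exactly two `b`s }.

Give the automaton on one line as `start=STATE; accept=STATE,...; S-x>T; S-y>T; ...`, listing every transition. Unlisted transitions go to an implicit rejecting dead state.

Count `b`s, saturating at 3: states q0 through q2 mean 0 through 2 `b`s seen; q3 means more than 2. Each `b` increments (capped at q3); other symbols loop. Accept from {q2}.
A 4-state machine:
        a   b   c  
>  q0   q0  q1  q0 
   q1   q1  q2  q1 
 * q2   q2  q3  q2 
   q3   q3  q3  q3 
(> = start, * = accepting)

start=q0; accept=q2; q0-a>q0; q0-b>q1; q0-c>q0; q1-a>q1; q1-b>q2; q1-c>q1; q2-a>q2; q2-b>q3; q2-c>q2; q3-a>q3; q3-b>q3; q3-c>q3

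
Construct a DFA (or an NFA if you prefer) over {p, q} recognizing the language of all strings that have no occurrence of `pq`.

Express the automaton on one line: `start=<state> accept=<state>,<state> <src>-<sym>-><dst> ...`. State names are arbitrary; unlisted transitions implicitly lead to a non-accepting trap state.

start=S0 accept=S0,S1 S0-p->S1 S0-q->S0 S1-p->S1 S1-q->S2 S2-p->S2 S2-q->S2

Track partial matches of the forbidden pattern `pq`. State S2 is a dead state reached once `pq` has occurred; every other state accepts. S0 means no part of `pq` is currently matched.
A 3-state machine:
        p   q  
>* S0   S1  S0 
 * S1   S1  S2 
   S2   S2  S2 
(> = start, * = accepting)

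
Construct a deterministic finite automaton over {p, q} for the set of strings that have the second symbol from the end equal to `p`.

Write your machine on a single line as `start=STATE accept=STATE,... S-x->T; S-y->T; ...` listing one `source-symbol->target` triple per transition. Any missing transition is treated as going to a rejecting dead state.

start=s0; accept=s3,s4; s0-p->s1; s0-q->s2; s1-p->s3; s1-q->s4; s2-p->s5; s2-q->s6; s3-p->s3; s3-q->s4; s4-p->s5; s4-q->s6; s5-p->s3; s5-q->s4; s6-p->s5; s6-q->s6

Because acceptance depends on a position counted from the end, the machine has to buffer the most recent 2 symbols. Make each state the string of the last up-to-2 symbols read; on input `x` shift the window left and append `x`. Accept when the buffered window has length 2 and begins with `p`.
With 7 states:
        p   q  
>  s0   s1  s2 
   s1   s3  s4 
   s2   s5  s6 
 * s3   s3  s4 
 * s4   s5  s6 
   s5   s3  s4 
   s6   s5  s6 
(> = start, * = accepting)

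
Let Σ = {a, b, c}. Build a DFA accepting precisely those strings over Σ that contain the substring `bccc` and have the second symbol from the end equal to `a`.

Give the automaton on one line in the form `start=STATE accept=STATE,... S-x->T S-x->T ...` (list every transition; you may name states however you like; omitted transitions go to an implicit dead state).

start=q0 accept=q6,q7 q0-a->q0 q0-b->q1 q0-c->q0 q1-a->q0 q1-b->q1 q1-c->q2 q2-a->q0 q2-b->q1 q2-c->q3 q3-a->q0 q3-b->q1 q3-c->q4 q4-a->q5 q4-b->q4 q4-c->q4 q5-a->q6 q5-b->q7 q5-c->q7 q6-a->q6 q6-b->q7 q6-c->q7 q7-a->q5 q7-b->q4 q7-c->q4

Handle the two conditions separately and then intersect. One (5 states) tracks whether and how much of `bccc` has been seen; the other (13 states) tracks the last 2 symbols read. Each combined state is a pair, one component from each; accept when both components accept. Minimizing collapses redundant product states.
An 8-state machine:
        a   b   c  
>  q0   q0  q1  q0 
   q1   q0  q1  q2 
   q2   q0  q1  q3 
   q3   q0  q1  q4 
   q4   q5  q4  q4 
   q5   q6  q7  q7 
 * q6   q6  q7  q7 
 * q7   q5  q4  q4 
(> = start, * = accepting)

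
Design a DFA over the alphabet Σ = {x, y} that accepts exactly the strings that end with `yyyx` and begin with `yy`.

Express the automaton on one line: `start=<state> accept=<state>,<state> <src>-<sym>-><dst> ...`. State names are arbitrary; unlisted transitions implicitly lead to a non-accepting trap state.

Run two small machines in parallel and take their product. One (5 states) tracks how much of the suffix `yyyx` has currently been matched; the other (4 states) tracks whether the input so far still matches the prefix `yy`. Each combined state is a pair, one component from each; accept when both components accept. Equivalent product states are then merged.
An 8-state machine:
       x  y 
>  A   B  C 
   B   B  B 
   C   B  D 
   D   E  F 
   E   E  G 
   F   H  F 
   G   E  D 
 * H   E  G 
(> = start, * = accepting)

start=A accept=H A-x->B A-y->C B-x->B B-y->B C-x->B C-y->D D-x->E D-y->F E-x->E E-y->G F-x->H F-y->F G-x->E G-y->D H-x->E H-y->G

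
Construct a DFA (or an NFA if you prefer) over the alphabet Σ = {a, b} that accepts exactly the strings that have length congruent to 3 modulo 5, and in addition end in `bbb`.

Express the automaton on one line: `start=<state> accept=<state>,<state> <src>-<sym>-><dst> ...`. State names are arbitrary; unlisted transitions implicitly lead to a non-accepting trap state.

Handle the two conditions separately and then intersect. The first has 5 states tracking the input length modulo 5; the second has 4 states tracking how much of the suffix `bbb` has currently been matched. A product state is a pair (one from each), accepting exactly when both do. After merging equivalent states the machine shrinks.
An 8-state machine:
        a   b  
>  q0   q1  q2 
   q1   q3  q3 
   q2   q3  q4 
   q3   q5  q5 
   q4   q5  q6 
   q5   q7  q7 
 * q6   q7  q7 
   q7   q0  q0 
(> = start, * = accepting)

start=q0 accept=q6 q0-a->q1 q0-b->q2 q1-a->q3 q1-b->q3 q2-a->q3 q2-b->q4 q3-a->q5 q3-b->q5 q4-a->q5 q4-b->q6 q5-a->q7 q5-b->q7 q6-a->q7 q6-b->q7 q7-a->q0 q7-b->q0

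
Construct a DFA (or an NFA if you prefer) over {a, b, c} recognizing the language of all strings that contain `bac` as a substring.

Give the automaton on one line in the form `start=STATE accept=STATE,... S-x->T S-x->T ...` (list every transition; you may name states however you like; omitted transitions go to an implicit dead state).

States q0..q2 record the length of the longest prefix of `bac` that matches the current input suffix. Reaching q3 means `bac` has been seen, and we stay there forever. Accept from q3.
4 states suffice.
        a   b   c  
>  q0   q0  q1  q0 
   q1   q2  q1  q0 
   q2   q0  q1  q3 
 * q3   q3  q3  q3 
(> = start, * = accepting)

start=q0 accept=q3 q0-a->q0 q0-b->q1 q0-c->q0 q1-a->q2 q1-b->q1 q1-c->q0 q2-a->q0 q2-b->q1 q2-c->q3 q3-a->q3 q3-b->q3 q3-c->q3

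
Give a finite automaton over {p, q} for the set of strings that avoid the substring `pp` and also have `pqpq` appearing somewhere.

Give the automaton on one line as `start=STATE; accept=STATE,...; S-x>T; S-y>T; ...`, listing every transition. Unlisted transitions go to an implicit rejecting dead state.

start=S0; accept=S8,S10; S0-p>S1; S0-q>S0; S1-p>S2; S1-q>S3; S2-p>S2; S2-q>S4; S3-p>S5; S3-q>S0; S4-p>S6; S4-q>S7; S5-p>S2; S5-q>S8; S6-p>S2; S6-q>S9; S7-p>S2; S7-q>S7; S8-p>S10; S8-q>S8; S9-p>S9; S9-q>S9; S10-p>S9; S10-q>S8

Build one automaton per condition and run them in lockstep. The first has 3 states tracking partial matches of the forbidden pattern `pp`; the second has 5 states tracking whether and how much of `pqpq` has been seen. A product state is a pair (one from each), accepting exactly when both do.
          p    q  
>  S0     S1   S0 
   S1     S2   S3 
   S2     S2   S4 
   S3     S5   S0 
   S4     S6   S7 
   S5     S2   S8 
   S6     S2   S9 
   S7     S2   S7 
 * S8    S10   S8 
   S9     S9   S9 
 * S10    S9   S8 
(> = start, * = accepting)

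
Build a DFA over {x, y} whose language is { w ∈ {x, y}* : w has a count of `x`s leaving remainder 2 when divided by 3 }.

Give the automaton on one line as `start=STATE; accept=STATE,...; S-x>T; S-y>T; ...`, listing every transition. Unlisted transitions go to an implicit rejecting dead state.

start=A; accept=C; A-x>B; A-y>A; B-x>C; B-y>B; C-x>A; C-y>C

The only thing that matters is how many `x`s have appeared, reduced mod 3. Use one state per residue: A for 0, …, C for 2. Reading `x` moves to the next residue; anything else stays put. C is accepting.
3 states suffice.
       x  y 
>  A   B  A 
   B   C  B 
 * C   A  C 
(> = start, * = accepting)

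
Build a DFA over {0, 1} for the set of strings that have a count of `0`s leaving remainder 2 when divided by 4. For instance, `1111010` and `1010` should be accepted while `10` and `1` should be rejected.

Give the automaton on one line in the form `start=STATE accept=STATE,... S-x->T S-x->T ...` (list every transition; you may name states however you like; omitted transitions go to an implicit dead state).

start=q0 accept=q2 q0-0->q1 q0-1->q0 q1-0->q2 q1-1->q1 q2-0->q3 q2-1->q2 q3-0->q0 q3-1->q3

The only thing that matters is how many `0`s have appeared, reduced mod 4. Use one state per residue: q0 for 0, …, q3 for 3. Reading `0` moves to the next residue; anything else stays put. q2 is accepting.
4 states suffice.
        0   1  
>  q0   q1  q0 
   q1   q2  q1 
 * q2   q3  q2 
   q3   q0  q3 
(> = start, * = accepting)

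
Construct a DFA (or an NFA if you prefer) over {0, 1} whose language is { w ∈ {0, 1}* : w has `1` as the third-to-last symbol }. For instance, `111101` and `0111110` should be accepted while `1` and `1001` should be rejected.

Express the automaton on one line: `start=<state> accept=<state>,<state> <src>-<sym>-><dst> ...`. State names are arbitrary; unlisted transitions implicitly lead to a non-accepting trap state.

start=s0 accept=s11,s12,s13,s14 s0-0->s1 s0-1->s2 s1-0->s3 s1-1->s4 s2-0->s5 s2-1->s6 s3-0->s7 s3-1->s8 s4-0->s9 s4-1->s10 s5-0->s11 s5-1->s12 s6-0->s13 s6-1->s14 s7-0->s7 s7-1->s8 s8-0->s9 s8-1->s10 s9-0->s11 s9-1->s12 s10-0->s13 s10-1->s14 s11-0->s7 s11-1->s8 s12-0->s9 s12-1->s10 s13-0->s11 s13-1->s12 s14-0->s13 s14-1->s14

A DFA must remember the last 3 symbols (since which symbol is third-to-last isn't known until the input ends). Use one state per possible window of the last ≤3 symbols; accept from those whose window starts with `1`.
15 states suffice.
          0    1  
>  s0     s1   s2 
   s1     s3   s4 
   s2     s5   s6 
   s3     s7   s8 
   s4     s9  s10 
   s5    s11  s12 
   s6    s13  s14 
   s7     s7   s8 
   s8     s9  s10 
   s9    s11  s12 
   s10   s13  s14 
 * s11    s7   s8 
 * s12    s9  s10 
 * s13   s11  s12 
 * s14   s13  s14 
(> = start, * = accepting)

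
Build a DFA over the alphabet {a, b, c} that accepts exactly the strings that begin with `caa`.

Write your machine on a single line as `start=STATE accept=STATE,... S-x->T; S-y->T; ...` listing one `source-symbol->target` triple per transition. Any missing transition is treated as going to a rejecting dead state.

start=q0; accept=q3; q0-a->q4; q0-b->q4; q0-c->q1; q1-a->q2; q1-b->q4; q1-c->q4; q2-a->q3; q2-b->q4; q2-c->q4; q3-a->q3; q3-b->q3; q3-c->q3; q4-a->q4; q4-b->q4; q4-c->q4

Walk along `caa` while the input agrees: from q0 take `c` to q1, and so on. Any deviation drops to the rejecting sink q4. Once q3 is reached the prefix is confirmed and every continuation is accepted.
A 5-state machine:
        a   b   c  
>  q0   q4  q4  q1 
   q1   q2  q4  q4 
   q2   q3  q4  q4 
 * q3   q3  q3  q3 
   q4   q4  q4  q4 
(> = start, * = accepting)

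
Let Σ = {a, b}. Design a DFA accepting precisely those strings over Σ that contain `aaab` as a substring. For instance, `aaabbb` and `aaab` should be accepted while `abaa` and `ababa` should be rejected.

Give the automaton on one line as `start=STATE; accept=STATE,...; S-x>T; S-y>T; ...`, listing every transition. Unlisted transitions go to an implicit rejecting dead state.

Track how much of `aaab` has been matched so far: state q0 is no progress, q4 is the absorbing accept state reached once `aaab` has occurred. Intermediate states record partial matches; on a mismatch, fall back to the longest reusable overlap.
With 5 states:
        a   b  
>  q0   q1  q0 
   q1   q2  q0 
   q2   q3  q0 
   q3   q3  q4 
 * q4   q4  q4 
(> = start, * = accepting)

start=q0; accept=q4; q0-a>q1; q0-b>q0; q1-a>q2; q1-b>q0; q2-a>q3; q2-b>q0; q3-a>q3; q3-b>q4; q4-a>q4; q4-b>q4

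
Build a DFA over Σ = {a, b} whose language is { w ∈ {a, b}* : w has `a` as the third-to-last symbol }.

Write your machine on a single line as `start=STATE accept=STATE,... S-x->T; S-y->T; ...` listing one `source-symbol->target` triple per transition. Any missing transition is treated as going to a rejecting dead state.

A DFA must remember the last 3 symbols (since which symbol is third-to-last isn't known until the input ends). Use one state per possible window of the last ≤3 symbols; accept from those whose window starts with `a`.
With 15 states:
          a    b  
>  s0     s1   s2 
   s1     s3   s4 
   s2     s5   s6 
   s3     s7   s8 
   s4     s9  s10 
   s5    s11  s12 
   s6    s13  s14 
 * s7     s7   s8 
 * s8     s9  s10 
 * s9    s11  s12 
 * s10   s13  s14 
   s11    s7   s8 
   s12    s9  s10 
   s13   s11  s12 
   s14   s13  s14 
(> = start, * = accepting)

start=s0; accept=s7,s8,s9,s10; s0-a->s1; s0-b->s2; s1-a->s3; s1-b->s4; s2-a->s5; s2-b->s6; s3-a->s7; s3-b->s8; s4-a->s9; s4-b->s10; s5-a->s11; s5-b->s12; s6-a->s13; s6-b->s14; s7-a->s7; s7-b->s8; s8-a->s9; s8-b->s10; s9-a->s11; s9-b->s12; s10-a->s13; s10-b->s14; s11-a->s7; s11-b->s8; s12-a->s9; s12-b->s10; s13-a->s11; s13-b->s12; s14-a->s13; s14-b->s14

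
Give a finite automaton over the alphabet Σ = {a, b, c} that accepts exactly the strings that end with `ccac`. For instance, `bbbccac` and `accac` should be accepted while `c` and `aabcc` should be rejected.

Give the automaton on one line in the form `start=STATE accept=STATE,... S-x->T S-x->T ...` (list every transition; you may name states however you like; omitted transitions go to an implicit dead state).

start=q0 accept=q4 q0-a->q0 q0-b->q0 q0-c->q1 q1-a->q0 q1-b->q0 q1-c->q2 q2-a->q3 q2-b->q0 q2-c->q2 q3-a->q0 q3-b->q0 q3-c->q4 q4-a->q0 q4-b->q0 q4-c->q2

Remember how much of `ccac` the current input suffix matches. State q0 means no match yet; q1 means the last symbol is `c`; q2 means the last 2 symbols are `cc`; q3 means the last 3 symbols are `cca`; q4 means the last 4 symbols are `ccac`. Only q4 accepts. On a mismatch, fall back to the longest proper suffix that is still a prefix of `ccac`.
A 5-state machine:
        a   b   c  
>  q0   q0  q0  q1 
   q1   q0  q0  q2 
   q2   q3  q0  q2 
   q3   q0  q0  q4 
 * q4   q0  q0  q2 
(> = start, * = accepting)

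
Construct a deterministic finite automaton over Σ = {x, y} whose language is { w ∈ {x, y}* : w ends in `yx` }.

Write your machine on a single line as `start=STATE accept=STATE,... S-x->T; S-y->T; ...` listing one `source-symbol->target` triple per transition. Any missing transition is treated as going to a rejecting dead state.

Remember how much of `yx` the current input suffix matches. State s0 means no match yet; s1 means the last symbol is `y`; s2 means the last 2 symbols are `yx`. Only s2 accepts. On a mismatch, fall back to the longest proper suffix that is still a prefix of `yx`.
With 3 states:
        x   y  
>  s0   s0  s1 
   s1   s2  s1 
 * s2   s0  s1 
(> = start, * = accepting)

start=s0; accept=s2; s0-x->s0; s0-y->s1; s1-x->s2; s1-y->s1; s2-x->s0; s2-y->s1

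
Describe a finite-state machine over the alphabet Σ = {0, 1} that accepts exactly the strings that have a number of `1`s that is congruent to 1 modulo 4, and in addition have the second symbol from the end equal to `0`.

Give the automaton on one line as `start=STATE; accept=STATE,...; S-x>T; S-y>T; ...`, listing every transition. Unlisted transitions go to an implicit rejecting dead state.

Build one automaton per condition and run them in lockstep. The first has 4 states tracking the count of `1`s modulo 4; the second has 7 states tracking the last 2 symbols read. A product state is a pair (one from each), accepting exactly when both do. Minimizing collapses redundant product states.
        0   1  
>  q0   q1  q2 
   q1   q1  q3 
   q2   q4  q5 
 * q3   q4  q5 
   q4   q6  q5 
   q5   q5  q7 
 * q6   q6  q5 
   q7   q7  q0 
(> = start, * = accepting)

start=q0; accept=q3,q6; q0-0>q1; q0-1>q2; q1-0>q1; q1-1>q3; q2-0>q4; q2-1>q5; q3-0>q4; q3-1>q5; q4-0>q6; q4-1>q5; q5-0>q5; q5-1>q7; q6-0>q6; q6-1>q5; q7-0>q7; q7-1>q0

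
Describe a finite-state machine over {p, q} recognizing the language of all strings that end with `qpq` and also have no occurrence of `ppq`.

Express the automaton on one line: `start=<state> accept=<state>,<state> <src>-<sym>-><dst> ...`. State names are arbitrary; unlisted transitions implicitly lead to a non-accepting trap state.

Build one automaton per condition and run them in lockstep. The first has 4 states tracking how much of the suffix `qpq` has currently been matched; the second has 4 states tracking partial matches of the forbidden pattern `ppq`. A product state is a pair (one from each), accepting exactly when both do.
       p  q 
>  A   B  C 
   B   D  C 
   C   E  C 
   D   D  F 
   E   D  G 
   F   H  F 
 * G   E  C 
   H   I  J 
   I   I  F 
   J   H  F 
(> = start, * = accepting)

start=A accept=G A-p->B A-q->C B-p->D B-q->C C-p->E C-q->C D-p->D D-q->F E-p->D E-q->G F-p->H F-q->F G-p->E G-q->C H-p->I H-q->J I-p->I I-q->F J-p->H J-q->F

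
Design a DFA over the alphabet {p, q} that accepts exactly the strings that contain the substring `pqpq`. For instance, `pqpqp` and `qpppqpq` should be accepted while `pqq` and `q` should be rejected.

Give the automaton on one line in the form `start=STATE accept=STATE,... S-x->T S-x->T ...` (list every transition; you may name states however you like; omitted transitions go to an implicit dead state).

Track how much of `pqpq` has been matched so far: state S0 is no progress, S4 is the absorbing accept state reached once `pqpq` has occurred. Intermediate states record partial matches; on a mismatch, fall back to the longest reusable overlap.
5 states suffice.
        p   q  
>  S0   S1  S0 
   S1   S1  S2 
   S2   S3  S0 
   S3   S1  S4 
 * S4   S4  S4 
(> = start, * = accepting)

start=S0 accept=S4 S0-p->S1 S0-q->S0 S1-p->S1 S1-q->S2 S2-p->S3 S2-q->S0 S3-p->S1 S3-q->S4 S4-p->S4 S4-q->S4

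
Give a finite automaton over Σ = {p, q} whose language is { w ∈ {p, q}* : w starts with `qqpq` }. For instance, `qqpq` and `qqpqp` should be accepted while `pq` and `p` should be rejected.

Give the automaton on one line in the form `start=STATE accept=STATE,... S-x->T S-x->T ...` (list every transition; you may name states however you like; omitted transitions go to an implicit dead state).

Check the first 4 symbols one by one: s0 through s3 record how many have matched `qqpq` so far; any wrong symbol goes to the dead state s5. After all 4 match we enter the accepting sink s4.
6 states suffice.
        p   q  
>  s0   s5  s1 
   s1   s5  s2 
   s2   s3  s5 
   s3   s5  s4 
 * s4   s4  s4 
   s5   s5  s5 
(> = start, * = accepting)

start=s0 accept=s4 s0-p->s5 s0-q->s1 s1-p->s5 s1-q->s2 s2-p->s3 s2-q->s5 s3-p->s5 s3-q->s4 s4-p->s4 s4-q->s4 s5-p->s5 s5-q->s5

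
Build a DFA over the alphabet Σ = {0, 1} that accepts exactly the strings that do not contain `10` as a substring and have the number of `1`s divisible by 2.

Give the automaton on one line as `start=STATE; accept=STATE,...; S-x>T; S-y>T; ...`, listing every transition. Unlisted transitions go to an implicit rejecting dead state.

start=q0; accept=q0,q3; q0-0>q0; q0-1>q1; q1-0>q2; q1-1>q3; q2-0>q2; q2-1>q2; q3-0>q2; q3-1>q1

Run two small machines in parallel and take their product. The first has 3 states tracking partial matches of the forbidden pattern `10`; the second has 2 states tracking the count of `1`s modulo 2. A product state is a pair (one from each), accepting exactly when both do. Minimizing collapses redundant product states.
With 4 states:
        0   1  
>* q0   q0  q1 
   q1   q2  q3 
   q2   q2  q2 
 * q3   q2  q1 
(> = start, * = accepting)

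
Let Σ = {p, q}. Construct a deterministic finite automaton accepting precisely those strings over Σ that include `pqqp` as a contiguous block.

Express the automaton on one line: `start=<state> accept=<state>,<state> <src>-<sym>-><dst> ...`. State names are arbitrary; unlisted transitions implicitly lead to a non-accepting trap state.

Track how much of `pqqp` has been matched so far: state S0 is no progress, S4 is the absorbing accept state reached once `pqqp` has occurred. Intermediate states record partial matches; on a mismatch, fall back to the longest reusable overlap.
5 states suffice.
        p   q  
>  S0   S1  S0 
   S1   S1  S2 
   S2   S1  S3 
   S3   S4  S0 
 * S4   S4  S4 
(> = start, * = accepting)

start=S0 accept=S4 S0-p->S1 S0-q->S0 S1-p->S1 S1-q->S2 S2-p->S1 S2-q->S3 S3-p->S4 S3-q->S0 S4-p->S4 S4-q->S4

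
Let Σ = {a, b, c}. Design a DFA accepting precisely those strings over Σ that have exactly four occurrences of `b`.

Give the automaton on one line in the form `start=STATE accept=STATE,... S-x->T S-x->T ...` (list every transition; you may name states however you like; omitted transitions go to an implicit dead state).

start=q0 accept=q4 q0-a->q0 q0-b->q1 q0-c->q0 q1-a->q1 q1-b->q2 q1-c->q1 q2-a->q2 q2-b->q3 q2-c->q2 q3-a->q3 q3-b->q4 q3-c->q3 q4-a->q4 q4-b->q5 q4-c->q4 q5-a->q5 q5-b->q5 q5-c->q5

Only the number of `b`s matters, and only up to 5. Make a chain q0 → q1 → q2 → q3 → q4 → q5 advanced by each `b` (with q5 absorbing); every other symbol self-loops. The accepting set is {q4}.
        a   b   c  
>  q0   q0  q1  q0 
   q1   q1  q2  q1 
   q2   q2  q3  q2 
   q3   q3  q4  q3 
 * q4   q4  q5  q4 
   q5   q5  q5  q5 
(> = start, * = accepting)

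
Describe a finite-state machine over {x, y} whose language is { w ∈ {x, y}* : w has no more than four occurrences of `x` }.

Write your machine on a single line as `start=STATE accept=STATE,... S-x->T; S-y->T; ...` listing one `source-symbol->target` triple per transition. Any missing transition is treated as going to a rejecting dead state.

start=S0; accept=S0,S1,S2,S3,S4; S0-x->S1; S0-y->S0; S1-x->S2; S1-y->S1; S2-x->S3; S2-y->S2; S3-x->S4; S3-y->S3; S4-x->S5; S4-y->S4; S5-x->S5; S5-y->S5

Count `x`s, saturating at 5: states S0 through S4 mean 0 through 4 `x`s seen; S5 means more than 4. Each `x` increments (capped at S5); other symbols loop. Accept from {S0, S1, S2, S3, S4}.
With 6 states:
        x   y  
>* S0   S1  S0 
 * S1   S2  S1 
 * S2   S3  S2 
 * S3   S4  S3 
 * S4   S5  S4 
   S5   S5  S5 
(> = start, * = accepting)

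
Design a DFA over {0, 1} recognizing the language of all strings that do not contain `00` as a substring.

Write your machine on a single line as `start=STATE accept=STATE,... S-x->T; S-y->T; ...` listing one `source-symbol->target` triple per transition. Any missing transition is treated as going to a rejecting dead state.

This is the complement of 'contains `00`'. Use the same substring-matching states — q0 through q2 holding how much of `00` has just been matched — but flip the accepting set: everything except the trap q2 accepts.
3 states suffice.
        0   1  
>* q0   q1  q0 
 * q1   q2  q0 
   q2   q2  q2 
(> = start, * = accepting)

start=q0; accept=q0,q1; q0-0->q1; q0-1->q0; q1-0->q2; q1-1->q0; q2-0->q2; q2-1->q2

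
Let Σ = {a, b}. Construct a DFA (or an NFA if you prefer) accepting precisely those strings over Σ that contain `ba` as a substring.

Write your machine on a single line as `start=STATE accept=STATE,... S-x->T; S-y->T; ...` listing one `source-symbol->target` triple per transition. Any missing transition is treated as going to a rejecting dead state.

start=q0; accept=q2; q0-a->q0; q0-b->q1; q1-a->q2; q1-b->q1; q2-a->q2; q2-b->q2

Track how much of `ba` has been matched so far: state q0 is no progress, q2 is the absorbing accept state reached once `ba` has occurred. Intermediate states record partial matches; on a mismatch, fall back to the longest reusable overlap.
With 3 states:
        a   b  
>  q0   q0  q1 
   q1   q2  q1 
 * q2   q2  q2 
(> = start, * = accepting)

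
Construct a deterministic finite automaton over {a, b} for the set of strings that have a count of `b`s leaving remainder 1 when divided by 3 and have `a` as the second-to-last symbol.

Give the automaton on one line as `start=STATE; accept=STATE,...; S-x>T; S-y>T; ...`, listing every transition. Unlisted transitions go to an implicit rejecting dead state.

start=q0; accept=q3,q6; q0-a>q1; q0-b>q2; q1-a>q1; q1-b>q3; q2-a>q4; q2-b>q5; q3-a>q4; q3-b>q5; q4-a>q6; q4-b>q5; q5-a>q5; q5-b>q0; q6-a>q6; q6-b>q5

Build one automaton per condition and run them in lockstep. One (3 states) tracks the count of `b`s modulo 3; the other (7 states) tracks the last 2 symbols read. Each combined state is a pair, one component from each; accept when both components accept. Minimizing collapses redundant product states.
        a   b  
>  q0   q1  q2 
   q1   q1  q3 
   q2   q4  q5 
 * q3   q4  q5 
   q4   q6  q5 
   q5   q5  q0 
 * q6   q6  q5 
(> = start, * = accepting)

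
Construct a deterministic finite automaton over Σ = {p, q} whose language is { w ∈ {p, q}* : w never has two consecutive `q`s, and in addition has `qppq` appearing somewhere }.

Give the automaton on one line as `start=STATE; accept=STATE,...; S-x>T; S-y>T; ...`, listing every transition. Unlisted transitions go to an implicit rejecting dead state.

Handle the two conditions separately and then intersect. One (3 states) tracks partial matches of the forbidden pattern `qq`; the other (5 states) tracks whether and how much of `qppq` has been seen. Each combined state is a pair, one component from each; accept when both components accept. After merging equivalent states the machine shrinks.
A 7-state machine:
        p   q  
>  s0   s0  s1 
   s1   s2  s3 
   s2   s4  s1 
   s3   s3  s3 
   s4   s0  s5 
 * s5   s6  s3 
 * s6   s6  s5 
(> = start, * = accepting)

start=s0; accept=s5,s6; s0-p>s0; s0-q>s1; s1-p>s2; s1-q>s3; s2-p>s4; s2-q>s1; s3-p>s3; s3-q>s3; s4-p>s0; s4-q>s5; s5-p>s6; s5-q>s3; s6-p>s6; s6-q>s5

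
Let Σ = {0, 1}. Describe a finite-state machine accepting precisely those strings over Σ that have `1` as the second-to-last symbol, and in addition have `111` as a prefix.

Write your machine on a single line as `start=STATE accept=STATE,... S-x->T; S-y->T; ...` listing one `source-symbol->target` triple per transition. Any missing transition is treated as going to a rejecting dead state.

start=q0; accept=q4,q5; q0-0->q1; q0-1->q2; q1-0->q1; q1-1->q1; q2-0->q1; q2-1->q3; q3-0->q1; q3-1->q4; q4-0->q5; q4-1->q4; q5-0->q6; q5-1->q7; q6-0->q6; q6-1->q7; q7-0->q5; q7-1->q4

Handle the two conditions separately and then intersect. The first has 7 states tracking the last 2 symbols read; the second has 5 states tracking whether the input so far still matches the prefix `111`. A product state is a pair (one from each), accepting exactly when both do. After merging equivalent states the machine shrinks.
8 states suffice.
        0   1  
>  q0   q1  q2 
   q1   q1  q1 
   q2   q1  q3 
   q3   q1  q4 
 * q4   q5  q4 
 * q5   q6  q7 
   q6   q6  q7 
   q7   q5  q4 
(> = start, * = accepting)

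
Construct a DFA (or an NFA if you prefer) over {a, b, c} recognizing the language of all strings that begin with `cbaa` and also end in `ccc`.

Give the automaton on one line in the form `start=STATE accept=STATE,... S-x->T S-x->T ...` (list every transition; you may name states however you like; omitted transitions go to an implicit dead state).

Run two small machines in parallel and take their product. The first has 6 states tracking whether the input so far still matches the prefix `cbaa`; the second has 4 states tracking how much of the suffix `ccc` has currently been matched. A product state is a pair (one from each), accepting exactly when both do.
          a    b    c  
>  S0     S1   S1   S2 
   S1     S1   S1   S3 
   S2     S1   S4   S5 
   S3     S1   S1   S5 
   S4     S6   S1   S3 
   S5     S1   S1   S7 
   S6     S8   S1   S3 
   S7     S1   S1   S7 
   S8     S8   S8   S9 
   S9     S8   S8  S10 
   S10    S8   S8  S11 
 * S11    S8   S8  S11 
(> = start, * = accepting)

start=S0 accept=S11 S0-a->S1 S0-b->S1 S0-c->S2 S1-a->S1 S1-b->S1 S1-c->S3 S2-a->S1 S2-b->S4 S2-c->S5 S3-a->S1 S3-b->S1 S3-c->S5 S4-a->S6 S4-b->S1 S4-c->S3 S5-a->S1 S5-b->S1 S5-c->S7 S6-a->S8 S6-b->S1 S6-c->S3 S7-a->S1 S7-b->S1 S7-c->S7 S8-a->S8 S8-b->S8 S8-c->S9 S9-a->S8 S9-b->S8 S9-c->S10 S10-a->S8 S10-b->S8 S10-c->S11 S11-a->S8 S11-b->S8 S11-c->S11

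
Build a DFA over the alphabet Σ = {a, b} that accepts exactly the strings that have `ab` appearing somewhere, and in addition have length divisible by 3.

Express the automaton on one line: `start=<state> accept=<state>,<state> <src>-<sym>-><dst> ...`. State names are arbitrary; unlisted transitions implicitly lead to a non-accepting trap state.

start=s0 accept=s7 s0-a->s1 s0-b->s2 s1-a->s3 s1-b->s4 s2-a->s3 s2-b->s5 s3-a->s6 s3-b->s7 s4-a->s7 s4-b->s7 s5-a->s6 s5-b->s0 s6-a->s1 s6-b->s8 s7-a->s8 s7-b->s8 s8-a->s4 s8-b->s4

Run two small machines in parallel and take their product. The first has 3 states tracking whether and how much of `ab` has been seen; the second has 3 states tracking the input length modulo 3. A product state is a pair (one from each), accepting exactly when both do.
        a   b  
>  s0   s1  s2 
   s1   s3  s4 
   s2   s3  s5 
   s3   s6  s7 
   s4   s7  s7 
   s5   s6  s0 
   s6   s1  s8 
 * s7   s8  s8 
   s8   s4  s4 
(> = start, * = accepting)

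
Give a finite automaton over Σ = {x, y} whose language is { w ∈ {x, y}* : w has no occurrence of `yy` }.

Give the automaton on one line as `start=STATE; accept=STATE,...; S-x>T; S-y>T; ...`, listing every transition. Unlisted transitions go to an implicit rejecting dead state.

This is the complement of 'contains `yy`'. Use the same substring-matching states — q0 through q2 holding how much of `yy` has just been matched — but flip the accepting set: everything except the trap q2 accepts.
        x   y  
>* q0   q0  q1 
 * q1   q0  q2 
   q2   q2  q2 
(> = start, * = accepting)

start=q0; accept=q0,q1; q0-x>q0; q0-y>q1; q1-x>q0; q1-y>q2; q2-x>q2; q2-y>q2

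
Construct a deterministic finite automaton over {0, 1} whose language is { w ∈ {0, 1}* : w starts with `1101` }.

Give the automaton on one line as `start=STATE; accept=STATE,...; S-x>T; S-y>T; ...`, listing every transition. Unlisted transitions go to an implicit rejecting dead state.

Check the first 4 symbols one by one: S0 through S3 record how many have matched `1101` so far; any wrong symbol goes to the dead state S5. After all 4 match we enter the accepting sink S4.
A 6-state machine:
        0   1  
>  S0   S5  S1 
   S1   S5  S2 
   S2   S3  S5 
   S3   S5  S4 
 * S4   S4  S4 
   S5   S5  S5 
(> = start, * = accepting)

start=S0; accept=S4; S0-0>S5; S0-1>S1; S1-0>S5; S1-1>S2; S2-0>S3; S2-1>S5; S3-0>S5; S3-1>S4; S4-0>S4; S4-1>S4; S5-0>S5; S5-1>S5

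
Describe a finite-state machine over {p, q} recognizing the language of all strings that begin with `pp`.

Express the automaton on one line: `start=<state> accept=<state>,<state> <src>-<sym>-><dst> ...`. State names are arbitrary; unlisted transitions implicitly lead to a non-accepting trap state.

start=S0 accept=S2 S0-p->S1 S0-q->S3 S1-p->S2 S1-q->S3 S2-p->S2 S2-q->S2 S3-p->S3 S3-q->S3

Check the first 2 symbols one by one: S0 through S1 record how many have matched `pp` so far; any wrong symbol goes to the dead state S3. After all 2 match we enter the accepting sink S2.
With 4 states:
        p   q  
>  S0   S1  S3 
   S1   S2  S3 
 * S2   S2  S2 
   S3   S3  S3 
(> = start, * = accepting)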